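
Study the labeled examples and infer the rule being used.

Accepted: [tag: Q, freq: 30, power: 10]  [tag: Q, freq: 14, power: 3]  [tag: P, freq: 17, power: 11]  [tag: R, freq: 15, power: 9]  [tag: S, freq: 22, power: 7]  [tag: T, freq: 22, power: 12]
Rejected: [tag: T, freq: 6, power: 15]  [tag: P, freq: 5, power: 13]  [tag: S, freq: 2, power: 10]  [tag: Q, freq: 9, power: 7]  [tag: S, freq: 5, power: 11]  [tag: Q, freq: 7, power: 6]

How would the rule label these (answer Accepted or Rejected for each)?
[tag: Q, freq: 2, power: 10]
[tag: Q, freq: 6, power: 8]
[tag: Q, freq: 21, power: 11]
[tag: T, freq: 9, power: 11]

Rejected, Rejected, Accepted, Rejected

The simplest hypothesis consistent with all the labels is: freq ≥ 14.
[tag: Q, freq: 2, power: 10]: Rejected (freq = 2). [tag: Q, freq: 6, power: 8]: Rejected (freq = 6). [tag: Q, freq: 21, power: 11]: Accepted (freq = 21). [tag: T, freq: 9, power: 11]: Rejected (freq = 9).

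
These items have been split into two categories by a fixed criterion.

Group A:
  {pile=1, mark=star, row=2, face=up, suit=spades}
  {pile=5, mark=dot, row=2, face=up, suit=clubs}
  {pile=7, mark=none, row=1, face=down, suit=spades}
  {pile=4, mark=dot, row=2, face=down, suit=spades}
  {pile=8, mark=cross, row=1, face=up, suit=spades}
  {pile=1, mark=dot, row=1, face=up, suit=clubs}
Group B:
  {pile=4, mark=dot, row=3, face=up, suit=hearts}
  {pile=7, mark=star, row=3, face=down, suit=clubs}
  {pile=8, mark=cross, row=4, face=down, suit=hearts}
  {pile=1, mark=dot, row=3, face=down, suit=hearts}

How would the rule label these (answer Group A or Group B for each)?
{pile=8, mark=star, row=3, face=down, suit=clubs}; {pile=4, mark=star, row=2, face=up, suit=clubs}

Group B, Group A

The classifier is using: row ≤ 2.
Group B: {pile=8, mark=star, row=3, face=down, suit=clubs}, since row = 3.
Group A: {pile=4, mark=star, row=2, face=up, suit=clubs}, since row = 2.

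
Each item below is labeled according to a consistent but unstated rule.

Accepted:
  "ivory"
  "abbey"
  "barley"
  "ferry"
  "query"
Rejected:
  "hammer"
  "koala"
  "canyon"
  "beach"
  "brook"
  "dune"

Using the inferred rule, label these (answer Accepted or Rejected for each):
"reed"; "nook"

'Accepted' ⟺ ends with 'y'.
"reed" → ends with 'd' → Rejected. "nook" → ends with 'k' → Rejected.

Rejected, Rejected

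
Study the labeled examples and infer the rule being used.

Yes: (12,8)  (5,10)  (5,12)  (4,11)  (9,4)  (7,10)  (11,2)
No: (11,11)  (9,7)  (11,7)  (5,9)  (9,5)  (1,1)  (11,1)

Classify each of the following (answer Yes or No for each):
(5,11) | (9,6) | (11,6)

No, Yes, Yes

The pattern is that an item is 'Yes' exactly when: product is even.
(5,11) — 5·11 = 55, hence No.
(9,6) — 9·6 = 54, hence Yes.
(11,6) — 11·6 = 66, hence Yes.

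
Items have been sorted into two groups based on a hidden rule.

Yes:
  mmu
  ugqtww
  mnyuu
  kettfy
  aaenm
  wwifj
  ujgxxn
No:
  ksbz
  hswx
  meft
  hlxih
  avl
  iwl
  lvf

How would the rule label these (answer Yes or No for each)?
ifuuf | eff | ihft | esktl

Yes, Yes, No, No

Every 'Yes' example satisfies: has a double letter. None of the 'No' examples do.
ifuuf: 'uu' doubled — has this property, so Yes.
eff: 'ff' doubled — has this property, so Yes.
ihft: no doubled letter — does not satisfy this, so No.
esktl: no doubled letter — does not satisfy this, so No.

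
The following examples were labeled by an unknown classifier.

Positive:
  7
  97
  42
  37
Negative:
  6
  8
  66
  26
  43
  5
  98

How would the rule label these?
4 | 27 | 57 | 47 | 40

Comparing the two groups points to one rule — ≡ 2 (mod 5).
4: 4 mod 5 = 4 — does not pass, so Negative. 27: 27 mod 5 = 2 — has this property, so Positive. 57: 57 mod 5 = 2 — has this property, so Positive. 47: 47 mod 5 = 2 — has this property, so Positive. 40: 40 mod 5 = 0 — does not pass, so Negative.

Negative, Positive, Positive, Positive, Negative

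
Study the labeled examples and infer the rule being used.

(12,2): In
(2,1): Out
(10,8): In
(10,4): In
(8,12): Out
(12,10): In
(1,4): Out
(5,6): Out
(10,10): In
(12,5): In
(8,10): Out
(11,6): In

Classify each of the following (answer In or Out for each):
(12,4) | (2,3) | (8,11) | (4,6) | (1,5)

In, Out, Out, Out, Out

The common property of the 'In' items is: first ≥ 10. No 'Out' item has it.
(12,4): In (first 12). (2,3): Out (first 2). (8,11): Out (first 8). (4,6): Out (first 4). (1,5): Out (first 1).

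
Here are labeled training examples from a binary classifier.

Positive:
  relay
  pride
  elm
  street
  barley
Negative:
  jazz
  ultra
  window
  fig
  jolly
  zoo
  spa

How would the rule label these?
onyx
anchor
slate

Negative, Negative, Positive

A rule that fits every label: contains 'e' — true of each 'Positive' example, false of each 'Negative' one.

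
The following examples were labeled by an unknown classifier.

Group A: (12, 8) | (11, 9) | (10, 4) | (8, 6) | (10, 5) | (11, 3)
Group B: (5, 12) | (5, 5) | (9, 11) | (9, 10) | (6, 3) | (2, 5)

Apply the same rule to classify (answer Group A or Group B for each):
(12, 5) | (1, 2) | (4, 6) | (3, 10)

The classifier is using: first > second AND sum ≥ 10.

Group A, Group B, Group B, Group B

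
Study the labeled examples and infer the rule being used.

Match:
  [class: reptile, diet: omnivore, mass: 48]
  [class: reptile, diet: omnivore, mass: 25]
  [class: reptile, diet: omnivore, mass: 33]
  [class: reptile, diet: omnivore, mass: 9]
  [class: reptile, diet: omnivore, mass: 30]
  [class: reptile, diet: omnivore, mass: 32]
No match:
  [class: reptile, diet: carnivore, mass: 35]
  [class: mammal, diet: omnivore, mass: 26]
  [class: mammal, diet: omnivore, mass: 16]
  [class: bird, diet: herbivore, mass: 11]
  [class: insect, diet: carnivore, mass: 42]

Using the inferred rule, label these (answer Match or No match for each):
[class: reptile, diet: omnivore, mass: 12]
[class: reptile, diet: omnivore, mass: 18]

Match, Match

The rule appears to be: class is reptile AND diet is omnivore.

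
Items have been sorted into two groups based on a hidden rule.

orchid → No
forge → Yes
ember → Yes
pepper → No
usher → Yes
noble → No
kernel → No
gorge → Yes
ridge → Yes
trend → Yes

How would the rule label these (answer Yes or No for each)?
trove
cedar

The simplest hypothesis consistent with all the labels is: odd length AND contains 'r'.
trove — length 5, has 'r', hence Yes.
cedar — length 5, has 'r', hence Yes.

Yes, Yes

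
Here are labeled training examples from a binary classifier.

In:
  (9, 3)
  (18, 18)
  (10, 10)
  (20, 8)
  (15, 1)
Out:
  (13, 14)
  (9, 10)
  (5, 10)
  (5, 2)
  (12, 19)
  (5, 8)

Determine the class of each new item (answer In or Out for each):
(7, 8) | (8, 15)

Out, Out

Comparing the two groups points to one rule — sum is even.
(7, 8) → 7+8 = 15 → Out.
(8, 15) → 8+15 = 23 → Out.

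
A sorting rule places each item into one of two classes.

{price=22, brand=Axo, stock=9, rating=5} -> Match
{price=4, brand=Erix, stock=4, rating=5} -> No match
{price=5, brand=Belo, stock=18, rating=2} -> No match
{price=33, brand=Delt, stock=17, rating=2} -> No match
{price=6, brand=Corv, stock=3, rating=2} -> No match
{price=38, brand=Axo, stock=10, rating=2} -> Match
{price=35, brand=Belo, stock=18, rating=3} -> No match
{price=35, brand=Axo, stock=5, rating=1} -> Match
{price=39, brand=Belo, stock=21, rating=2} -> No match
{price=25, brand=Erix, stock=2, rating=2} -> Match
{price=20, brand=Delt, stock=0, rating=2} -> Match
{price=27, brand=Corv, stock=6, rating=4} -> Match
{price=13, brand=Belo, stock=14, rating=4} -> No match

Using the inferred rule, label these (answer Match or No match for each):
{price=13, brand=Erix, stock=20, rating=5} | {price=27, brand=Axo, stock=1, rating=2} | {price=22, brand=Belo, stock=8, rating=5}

The classifier is using: price ≥ 13 AND stock ≤ 10.
{price=13, brand=Erix, stock=20, rating=5} → price = 13, stock = 20 → No match.
{price=27, brand=Axo, stock=1, rating=2} → price = 27, stock = 1 → Match.
{price=22, brand=Belo, stock=8, rating=5} → price = 22, stock = 8 → Match.

No match, Match, Match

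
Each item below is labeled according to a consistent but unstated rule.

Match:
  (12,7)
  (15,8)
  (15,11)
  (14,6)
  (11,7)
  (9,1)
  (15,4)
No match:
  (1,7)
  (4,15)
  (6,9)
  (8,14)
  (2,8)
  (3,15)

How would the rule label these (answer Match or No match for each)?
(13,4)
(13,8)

'Match' ⟺ first > second.
(13,4) → 13 > 4 → Match.
(13,8) → 13 > 8 → Match.

Match, Match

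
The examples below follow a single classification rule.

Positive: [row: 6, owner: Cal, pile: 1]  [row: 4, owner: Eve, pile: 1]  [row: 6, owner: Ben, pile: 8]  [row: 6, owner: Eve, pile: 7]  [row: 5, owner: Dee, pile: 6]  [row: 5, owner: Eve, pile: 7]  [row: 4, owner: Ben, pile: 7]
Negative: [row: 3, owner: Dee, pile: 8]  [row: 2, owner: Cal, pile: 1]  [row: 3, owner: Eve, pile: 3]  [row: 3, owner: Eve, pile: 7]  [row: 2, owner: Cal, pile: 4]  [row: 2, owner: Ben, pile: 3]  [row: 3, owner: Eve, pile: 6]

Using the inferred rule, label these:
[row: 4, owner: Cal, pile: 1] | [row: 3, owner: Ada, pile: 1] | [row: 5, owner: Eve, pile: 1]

Positive, Negative, Positive

Every 'Positive' example satisfies: row ≥ 4. None of the 'Negative' examples do.
[row: 4, owner: Cal, pile: 1]: row = 4 — has this property, so Positive.
[row: 3, owner: Ada, pile: 1]: row = 3 — fails the rule, so Negative.
[row: 5, owner: Eve, pile: 1]: row = 5 — has this property, so Positive.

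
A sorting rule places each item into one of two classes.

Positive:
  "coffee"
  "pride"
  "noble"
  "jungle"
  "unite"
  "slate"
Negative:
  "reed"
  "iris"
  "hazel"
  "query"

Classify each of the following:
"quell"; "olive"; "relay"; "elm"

The rule appears to be: ends with 'e'.
"quell": Negative (ends with 'l').
"olive": Positive (ends with 'e').
"relay": Negative (ends with 'y').
"elm": Negative (ends with 'm').

Negative, Positive, Negative, Negative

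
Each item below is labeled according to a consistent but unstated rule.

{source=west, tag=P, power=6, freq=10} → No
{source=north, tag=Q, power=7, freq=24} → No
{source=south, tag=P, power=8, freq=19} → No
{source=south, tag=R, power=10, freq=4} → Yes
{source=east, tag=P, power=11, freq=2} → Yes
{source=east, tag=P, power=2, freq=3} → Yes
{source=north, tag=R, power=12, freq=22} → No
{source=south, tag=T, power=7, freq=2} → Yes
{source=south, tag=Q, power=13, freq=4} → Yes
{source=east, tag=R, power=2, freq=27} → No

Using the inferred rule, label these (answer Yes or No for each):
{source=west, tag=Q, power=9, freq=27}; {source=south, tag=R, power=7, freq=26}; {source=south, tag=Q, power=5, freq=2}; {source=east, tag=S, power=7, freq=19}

No, No, Yes, No

A rule that fits every label: freq ≤ 4 — true of each 'Yes' example, false of each 'No' one.
No: {source=west, tag=Q, power=9, freq=27}, since freq = 27.
No: {source=south, tag=R, power=7, freq=26}, since freq = 26.
Yes: {source=south, tag=Q, power=5, freq=2}, since freq = 2.
No: {source=east, tag=S, power=7, freq=19}, since freq = 19.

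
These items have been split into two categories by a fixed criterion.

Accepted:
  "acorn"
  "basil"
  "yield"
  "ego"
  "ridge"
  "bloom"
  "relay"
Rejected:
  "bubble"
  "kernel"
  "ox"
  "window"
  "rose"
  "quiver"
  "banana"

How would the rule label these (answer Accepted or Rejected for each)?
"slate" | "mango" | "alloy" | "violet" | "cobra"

The rule appears to be: odd length.
"slate": length 5 — satisfies this, so Accepted. "mango": length 5 — satisfies this, so Accepted. "alloy": length 5 — satisfies this, so Accepted. "violet": length 6 — doesn't qualify, so Rejected. "cobra": length 5 — satisfies this, so Accepted.

Accepted, Accepted, Accepted, Rejected, Accepted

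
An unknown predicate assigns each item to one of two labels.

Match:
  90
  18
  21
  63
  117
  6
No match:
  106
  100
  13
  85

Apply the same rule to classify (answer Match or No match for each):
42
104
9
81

Match, No match, Match, Match

One predicate separates the groups cleanly: multiple of 3.
Match: 42, since 42 = 3·14. No match: 104, since 104 = 3·34 + 2. Match: 9, since 9 = 3·3. Match: 81, since 81 = 3·27.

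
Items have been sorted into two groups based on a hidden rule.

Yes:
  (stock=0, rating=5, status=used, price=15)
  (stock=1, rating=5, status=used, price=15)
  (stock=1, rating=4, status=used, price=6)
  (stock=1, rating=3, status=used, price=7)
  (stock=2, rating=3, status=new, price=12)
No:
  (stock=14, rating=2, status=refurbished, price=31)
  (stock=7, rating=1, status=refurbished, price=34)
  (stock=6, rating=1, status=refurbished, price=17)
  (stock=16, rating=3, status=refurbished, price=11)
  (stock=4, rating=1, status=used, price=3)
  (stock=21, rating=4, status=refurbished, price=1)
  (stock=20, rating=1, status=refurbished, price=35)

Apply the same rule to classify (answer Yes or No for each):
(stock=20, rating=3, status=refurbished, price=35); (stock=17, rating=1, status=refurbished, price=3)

No, No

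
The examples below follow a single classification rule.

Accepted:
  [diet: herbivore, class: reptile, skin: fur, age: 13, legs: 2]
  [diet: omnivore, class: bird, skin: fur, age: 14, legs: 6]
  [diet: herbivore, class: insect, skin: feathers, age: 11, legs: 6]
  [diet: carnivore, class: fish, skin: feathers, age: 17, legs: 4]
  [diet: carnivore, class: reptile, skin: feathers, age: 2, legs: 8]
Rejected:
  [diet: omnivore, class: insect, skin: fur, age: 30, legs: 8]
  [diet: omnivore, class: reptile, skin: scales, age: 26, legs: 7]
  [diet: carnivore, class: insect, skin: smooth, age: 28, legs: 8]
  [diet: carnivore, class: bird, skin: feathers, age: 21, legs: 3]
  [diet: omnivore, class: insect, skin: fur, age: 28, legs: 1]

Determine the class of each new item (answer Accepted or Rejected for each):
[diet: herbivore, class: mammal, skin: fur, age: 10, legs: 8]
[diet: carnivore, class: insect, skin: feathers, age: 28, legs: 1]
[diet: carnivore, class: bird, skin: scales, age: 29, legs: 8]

The rule appears to be: age ≤ 17.
[diet: herbivore, class: mammal, skin: fur, age: 10, legs: 8]: Accepted (age = 10). [diet: carnivore, class: insect, skin: feathers, age: 28, legs: 1]: Rejected (age = 28). [diet: carnivore, class: bird, skin: scales, age: 29, legs: 8]: Rejected (age = 29).

Accepted, Rejected, Rejected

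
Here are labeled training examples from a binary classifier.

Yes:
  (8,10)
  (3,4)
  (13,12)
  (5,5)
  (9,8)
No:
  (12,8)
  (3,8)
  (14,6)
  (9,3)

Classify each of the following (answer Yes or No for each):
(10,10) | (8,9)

The pattern is that an item is 'Yes' exactly when: |first − second| ≤ 2.

Yes, Yes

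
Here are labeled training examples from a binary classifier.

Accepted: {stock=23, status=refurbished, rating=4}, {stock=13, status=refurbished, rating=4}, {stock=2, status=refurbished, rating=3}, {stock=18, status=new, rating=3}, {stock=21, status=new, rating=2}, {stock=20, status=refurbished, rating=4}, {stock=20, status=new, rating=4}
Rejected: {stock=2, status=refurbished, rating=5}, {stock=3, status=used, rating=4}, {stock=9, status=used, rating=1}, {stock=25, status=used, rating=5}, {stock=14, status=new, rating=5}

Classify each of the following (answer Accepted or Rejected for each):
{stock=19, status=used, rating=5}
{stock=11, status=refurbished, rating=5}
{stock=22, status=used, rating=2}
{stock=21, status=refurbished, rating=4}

Rejected, Rejected, Rejected, Accepted

The classifier is using: status is not used AND rating ≤ 4.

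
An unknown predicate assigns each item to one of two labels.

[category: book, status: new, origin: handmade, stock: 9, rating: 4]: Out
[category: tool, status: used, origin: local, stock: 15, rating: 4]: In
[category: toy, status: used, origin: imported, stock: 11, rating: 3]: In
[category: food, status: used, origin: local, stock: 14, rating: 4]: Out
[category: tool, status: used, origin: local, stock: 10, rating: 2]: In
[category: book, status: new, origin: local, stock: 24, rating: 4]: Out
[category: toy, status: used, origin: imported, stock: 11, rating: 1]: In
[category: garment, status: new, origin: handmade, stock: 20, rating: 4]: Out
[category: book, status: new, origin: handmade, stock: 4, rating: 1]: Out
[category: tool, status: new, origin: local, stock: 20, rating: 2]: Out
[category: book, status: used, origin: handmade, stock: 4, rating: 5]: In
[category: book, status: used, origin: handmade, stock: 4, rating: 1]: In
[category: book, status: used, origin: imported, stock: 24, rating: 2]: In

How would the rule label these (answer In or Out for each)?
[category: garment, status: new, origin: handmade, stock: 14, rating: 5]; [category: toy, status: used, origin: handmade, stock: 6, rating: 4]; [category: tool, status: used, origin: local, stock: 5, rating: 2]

Out, In, In

All 'In' examples share one property — status is used AND stock ≠ 14 — and every 'Out' example lacks it.
[category: garment, status: new, origin: handmade, stock: 14, rating: 5]: status is new, stock = 14 — fails the rule, so Out.
[category: toy, status: used, origin: handmade, stock: 6, rating: 4]: status is used, stock = 6 — matches, so In.
[category: tool, status: used, origin: local, stock: 5, rating: 2]: status is used, stock = 5 — matches, so In.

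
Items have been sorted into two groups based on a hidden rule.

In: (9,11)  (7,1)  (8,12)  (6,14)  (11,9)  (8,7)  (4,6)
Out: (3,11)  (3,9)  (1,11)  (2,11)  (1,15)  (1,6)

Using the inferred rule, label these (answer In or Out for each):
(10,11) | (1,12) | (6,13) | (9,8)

A rule that fits every label: first ≥ 4 — true of each 'In' example, false of each 'Out' one.
(10,11) → first 10 → In.
(1,12) → first 1 → Out.
(6,13) → first 6 → In.
(9,8) → first 9 → In.

In, Out, In, In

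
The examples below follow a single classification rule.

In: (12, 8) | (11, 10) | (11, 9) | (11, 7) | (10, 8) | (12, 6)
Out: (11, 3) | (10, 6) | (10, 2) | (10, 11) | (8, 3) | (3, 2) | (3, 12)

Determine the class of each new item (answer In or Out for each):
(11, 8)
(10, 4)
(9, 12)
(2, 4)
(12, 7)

In, Out, Out, Out, In

Rule: first > second AND sum ≥ 18. This holds for each 'In' example and fails for each 'Out' one.
(11, 8): 11 > 8, 11+8 = 19 — qualifies, so In. (10, 4): 10 > 4, 10+4 = 14 — does not satisfy this, so Out. (9, 12): 9 < 12, 9+12 = 21 — does not satisfy this, so Out. (2, 4): 2 < 4, 2+4 = 6 — does not satisfy this, so Out. (12, 7): 12 > 7, 12+7 = 19 — qualifies, so In.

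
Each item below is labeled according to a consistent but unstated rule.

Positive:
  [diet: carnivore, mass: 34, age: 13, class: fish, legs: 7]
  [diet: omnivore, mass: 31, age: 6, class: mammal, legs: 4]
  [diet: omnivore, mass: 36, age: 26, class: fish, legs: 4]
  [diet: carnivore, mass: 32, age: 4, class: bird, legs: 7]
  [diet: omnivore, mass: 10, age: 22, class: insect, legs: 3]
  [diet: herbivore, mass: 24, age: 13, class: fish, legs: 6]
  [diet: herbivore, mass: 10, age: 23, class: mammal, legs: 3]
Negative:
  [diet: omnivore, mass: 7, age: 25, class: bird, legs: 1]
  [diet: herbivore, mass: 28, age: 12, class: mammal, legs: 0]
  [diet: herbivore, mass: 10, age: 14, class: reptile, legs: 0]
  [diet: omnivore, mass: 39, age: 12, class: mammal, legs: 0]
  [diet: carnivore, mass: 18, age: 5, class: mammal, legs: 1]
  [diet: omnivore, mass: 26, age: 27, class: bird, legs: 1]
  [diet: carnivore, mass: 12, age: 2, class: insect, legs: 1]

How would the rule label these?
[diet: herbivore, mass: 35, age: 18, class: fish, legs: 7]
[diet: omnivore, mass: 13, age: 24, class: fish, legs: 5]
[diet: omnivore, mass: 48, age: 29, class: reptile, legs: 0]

One predicate separates the groups cleanly: legs ≥ 3.

Positive, Positive, Negative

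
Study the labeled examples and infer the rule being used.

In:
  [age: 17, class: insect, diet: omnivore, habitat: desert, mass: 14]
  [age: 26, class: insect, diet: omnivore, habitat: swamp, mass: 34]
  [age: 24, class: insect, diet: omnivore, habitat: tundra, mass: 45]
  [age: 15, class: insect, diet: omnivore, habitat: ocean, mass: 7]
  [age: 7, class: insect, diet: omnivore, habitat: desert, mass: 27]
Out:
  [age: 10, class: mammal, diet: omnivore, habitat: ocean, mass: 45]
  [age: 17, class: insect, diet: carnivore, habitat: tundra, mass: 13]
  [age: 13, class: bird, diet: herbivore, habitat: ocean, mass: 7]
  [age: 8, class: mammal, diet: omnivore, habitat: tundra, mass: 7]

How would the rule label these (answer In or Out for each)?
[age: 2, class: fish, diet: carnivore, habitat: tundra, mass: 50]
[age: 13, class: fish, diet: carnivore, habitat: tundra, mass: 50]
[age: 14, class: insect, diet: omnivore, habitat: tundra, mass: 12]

Out, Out, In

The distinguishing property — diet is omnivore AND class is insect — holds for all the 'In' cases and none of the 'Out' cases.
Out: [age: 2, class: fish, diet: carnivore, habitat: tundra, mass: 50], since diet is carnivore, class is fish.
Out: [age: 13, class: fish, diet: carnivore, habitat: tundra, mass: 50], since diet is carnivore, class is fish.
In: [age: 14, class: insect, diet: omnivore, habitat: tundra, mass: 12], since diet is omnivore, class is insect.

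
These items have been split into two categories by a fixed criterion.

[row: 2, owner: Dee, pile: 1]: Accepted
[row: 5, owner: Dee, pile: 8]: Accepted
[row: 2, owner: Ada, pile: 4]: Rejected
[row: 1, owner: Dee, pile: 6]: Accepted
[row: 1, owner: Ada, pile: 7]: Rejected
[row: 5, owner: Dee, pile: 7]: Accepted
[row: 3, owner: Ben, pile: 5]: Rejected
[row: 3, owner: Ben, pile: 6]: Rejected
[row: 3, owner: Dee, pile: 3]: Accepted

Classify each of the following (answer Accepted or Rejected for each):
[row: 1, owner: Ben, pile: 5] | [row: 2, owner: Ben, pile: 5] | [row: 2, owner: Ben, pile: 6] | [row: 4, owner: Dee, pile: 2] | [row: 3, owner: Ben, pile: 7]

Rejected, Rejected, Rejected, Accepted, Rejected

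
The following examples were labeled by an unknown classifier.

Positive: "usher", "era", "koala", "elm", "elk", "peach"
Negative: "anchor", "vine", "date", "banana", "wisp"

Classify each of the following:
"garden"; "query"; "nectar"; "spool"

Negative, Positive, Negative, Positive

The distinguishing property — odd length — holds for all the 'Positive' cases and none of the 'Negative' cases.
Negative: "garden", since length 6. Positive: "query", since length 5. Negative: "nectar", since length 6. Positive: "spool", since length 5.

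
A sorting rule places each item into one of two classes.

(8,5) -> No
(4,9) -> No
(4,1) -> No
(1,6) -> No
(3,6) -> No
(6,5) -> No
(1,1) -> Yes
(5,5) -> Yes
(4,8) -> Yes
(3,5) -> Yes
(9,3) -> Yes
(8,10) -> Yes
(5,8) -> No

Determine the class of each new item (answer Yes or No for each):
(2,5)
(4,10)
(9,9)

No, Yes, Yes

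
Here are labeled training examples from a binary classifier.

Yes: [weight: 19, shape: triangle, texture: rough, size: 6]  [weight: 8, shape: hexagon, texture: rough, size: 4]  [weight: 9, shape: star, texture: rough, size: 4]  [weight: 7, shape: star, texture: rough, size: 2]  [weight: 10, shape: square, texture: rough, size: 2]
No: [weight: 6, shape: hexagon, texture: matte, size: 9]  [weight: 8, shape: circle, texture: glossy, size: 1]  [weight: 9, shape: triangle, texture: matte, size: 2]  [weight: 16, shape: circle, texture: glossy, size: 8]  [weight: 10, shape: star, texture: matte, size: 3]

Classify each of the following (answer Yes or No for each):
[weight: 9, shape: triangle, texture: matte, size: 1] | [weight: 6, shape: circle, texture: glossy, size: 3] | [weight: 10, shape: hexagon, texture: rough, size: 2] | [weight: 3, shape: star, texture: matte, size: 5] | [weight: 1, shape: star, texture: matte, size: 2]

No, No, Yes, No, No

All 'Yes' examples share one property — texture is rough — and every 'No' example lacks it.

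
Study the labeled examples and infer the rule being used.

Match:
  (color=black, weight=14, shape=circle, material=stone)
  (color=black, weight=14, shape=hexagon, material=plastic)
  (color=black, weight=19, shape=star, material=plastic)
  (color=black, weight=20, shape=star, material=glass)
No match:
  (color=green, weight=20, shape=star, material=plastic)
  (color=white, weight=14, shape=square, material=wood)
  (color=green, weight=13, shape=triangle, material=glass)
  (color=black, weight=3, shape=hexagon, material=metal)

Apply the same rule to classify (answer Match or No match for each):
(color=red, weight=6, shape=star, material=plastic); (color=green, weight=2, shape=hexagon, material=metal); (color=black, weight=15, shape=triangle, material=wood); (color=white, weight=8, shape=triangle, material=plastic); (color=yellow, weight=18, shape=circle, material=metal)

One predicate separates the groups cleanly: color is black AND weight ≥ 13.

No match, No match, Match, No match, No match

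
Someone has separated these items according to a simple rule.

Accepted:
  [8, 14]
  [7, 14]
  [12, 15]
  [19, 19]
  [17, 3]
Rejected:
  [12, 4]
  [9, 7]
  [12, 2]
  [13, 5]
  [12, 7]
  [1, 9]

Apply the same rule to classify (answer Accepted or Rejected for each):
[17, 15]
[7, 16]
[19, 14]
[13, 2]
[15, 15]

All 'Accepted' examples share one property — sum ≥ 20 — and every 'Rejected' example lacks it.

Accepted, Accepted, Accepted, Rejected, Accepted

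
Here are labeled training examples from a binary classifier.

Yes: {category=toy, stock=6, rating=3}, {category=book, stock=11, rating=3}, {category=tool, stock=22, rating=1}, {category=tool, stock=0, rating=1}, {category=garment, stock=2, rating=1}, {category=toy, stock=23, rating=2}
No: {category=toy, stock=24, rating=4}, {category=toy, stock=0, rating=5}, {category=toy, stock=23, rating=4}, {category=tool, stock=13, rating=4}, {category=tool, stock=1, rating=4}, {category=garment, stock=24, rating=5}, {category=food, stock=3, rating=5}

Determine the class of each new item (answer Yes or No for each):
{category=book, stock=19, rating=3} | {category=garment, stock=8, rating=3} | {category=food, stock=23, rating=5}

Yes, Yes, No

'Yes' ⟺ rating ≤ 3.
{category=book, stock=19, rating=3}: rating = 3 — fits, so Yes. {category=garment, stock=8, rating=3}: rating = 3 — fits, so Yes. {category=food, stock=23, rating=5}: rating = 5 — does not pass, so No.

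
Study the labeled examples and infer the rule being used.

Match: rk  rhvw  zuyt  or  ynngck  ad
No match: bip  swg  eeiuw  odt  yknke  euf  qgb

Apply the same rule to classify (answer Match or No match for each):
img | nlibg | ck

No match, No match, Match

The rule appears to be: even length.
img: length 3 — fails the rule, so No match.
nlibg: length 5 — fails the rule, so No match.
ck: length 2 — has this property, so Match.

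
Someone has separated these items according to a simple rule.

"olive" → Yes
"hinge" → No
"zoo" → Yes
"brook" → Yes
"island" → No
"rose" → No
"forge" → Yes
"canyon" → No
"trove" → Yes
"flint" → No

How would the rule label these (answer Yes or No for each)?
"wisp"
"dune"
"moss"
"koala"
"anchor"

No, No, No, Yes, No

The common property of the 'Yes' items is: odd length AND contains 'o'. No 'No' item has it.
"wisp": length 4, no 'o', doesn't match → No.
"dune": length 4, no 'o', doesn't match → No.
"moss": length 4, has 'o', doesn't match → No.
"koala": length 5, has 'o', passes → Yes.
"anchor": length 6, has 'o', doesn't match → No.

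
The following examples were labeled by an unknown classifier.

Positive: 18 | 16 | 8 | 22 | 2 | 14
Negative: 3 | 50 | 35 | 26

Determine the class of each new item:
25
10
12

Negative, Positive, Positive

One predicate separates the groups cleanly: even AND at most 22.
25 — 25 is odd, 25 > 22, hence Negative.
10 — 10 is even, 10 ≤ 22, hence Positive.
12 — 12 is even, 12 ≤ 22, hence Positive.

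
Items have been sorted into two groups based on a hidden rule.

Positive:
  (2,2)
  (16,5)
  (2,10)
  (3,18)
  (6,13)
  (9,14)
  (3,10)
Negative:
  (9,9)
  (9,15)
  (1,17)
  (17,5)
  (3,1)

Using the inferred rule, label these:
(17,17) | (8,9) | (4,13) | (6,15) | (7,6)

Negative, Positive, Positive, Positive, Positive

Checking candidate rules against both groups, what survives is: product is even.
(17,17): 17·17 = 289, does not fit → Negative. (8,9): 8·9 = 72, fits → Positive. (4,13): 4·13 = 52, fits → Positive. (6,15): 6·15 = 90, fits → Positive. (7,6): 7·6 = 42, fits → Positive.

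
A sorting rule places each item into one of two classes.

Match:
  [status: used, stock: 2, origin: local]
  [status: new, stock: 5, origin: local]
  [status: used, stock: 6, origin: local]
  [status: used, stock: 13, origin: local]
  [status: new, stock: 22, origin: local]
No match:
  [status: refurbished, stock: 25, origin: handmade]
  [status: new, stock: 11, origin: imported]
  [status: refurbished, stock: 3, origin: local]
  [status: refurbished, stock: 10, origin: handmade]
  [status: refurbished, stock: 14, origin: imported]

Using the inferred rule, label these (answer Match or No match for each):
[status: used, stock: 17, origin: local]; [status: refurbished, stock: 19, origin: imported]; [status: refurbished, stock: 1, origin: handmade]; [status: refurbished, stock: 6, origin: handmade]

The rule appears to be: origin is local AND stock ≠ 3.
Match: [status: used, stock: 17, origin: local], since origin is local, stock = 17.
No match: [status: refurbished, stock: 19, origin: imported], since origin is imported, stock = 19.
No match: [status: refurbished, stock: 1, origin: handmade], since origin is handmade, stock = 1.
No match: [status: refurbished, stock: 6, origin: handmade], since origin is handmade, stock = 6.

Match, No match, No match, No match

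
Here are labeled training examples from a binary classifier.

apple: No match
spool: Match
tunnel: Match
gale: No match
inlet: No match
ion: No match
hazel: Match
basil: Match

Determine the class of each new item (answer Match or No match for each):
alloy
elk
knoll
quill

Every 'Match' example satisfies: ends with 'l'. None of the 'No match' examples do.
alloy — ends with 'y', hence No match.
elk — ends with 'k', hence No match.
knoll — ends with 'l', hence Match.
quill — ends with 'l', hence Match.

No match, No match, Match, Match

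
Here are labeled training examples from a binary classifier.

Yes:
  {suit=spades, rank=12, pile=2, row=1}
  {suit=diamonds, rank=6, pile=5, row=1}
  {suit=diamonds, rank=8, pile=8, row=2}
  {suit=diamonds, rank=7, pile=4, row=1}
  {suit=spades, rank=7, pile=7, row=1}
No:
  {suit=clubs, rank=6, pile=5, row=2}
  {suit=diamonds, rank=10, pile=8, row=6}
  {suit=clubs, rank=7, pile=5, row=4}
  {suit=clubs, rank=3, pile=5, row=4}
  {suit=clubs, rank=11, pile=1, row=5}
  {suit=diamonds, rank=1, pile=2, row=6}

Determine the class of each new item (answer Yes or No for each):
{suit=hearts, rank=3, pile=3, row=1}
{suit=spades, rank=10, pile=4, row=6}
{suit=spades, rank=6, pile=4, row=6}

Yes, No, No

One predicate separates the groups cleanly: row = 1 OR rank = 8.
{suit=hearts, rank=3, pile=3, row=1} — row = 1, rank = 3, hence Yes. {suit=spades, rank=10, pile=4, row=6} — row = 6, rank = 10, hence No. {suit=spades, rank=6, pile=4, row=6} — row = 6, rank = 6, hence No.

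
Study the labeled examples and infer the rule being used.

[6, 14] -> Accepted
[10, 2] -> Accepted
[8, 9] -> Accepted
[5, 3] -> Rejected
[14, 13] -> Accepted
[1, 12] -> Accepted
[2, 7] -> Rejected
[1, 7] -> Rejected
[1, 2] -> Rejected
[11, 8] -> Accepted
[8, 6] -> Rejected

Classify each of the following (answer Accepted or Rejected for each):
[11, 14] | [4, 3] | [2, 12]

'Accepted' ⟺ max ≥ 9.
[11, 14]: max 14 — satisfies this, so Accepted.
[4, 3]: max 4 — doesn't qualify, so Rejected.
[2, 12]: max 12 — satisfies this, so Accepted.

Accepted, Rejected, Accepted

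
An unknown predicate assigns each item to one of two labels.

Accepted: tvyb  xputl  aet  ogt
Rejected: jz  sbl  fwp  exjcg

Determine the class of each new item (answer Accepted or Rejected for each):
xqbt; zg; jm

Accepted, Rejected, Rejected

'Accepted' ⟺ contains 't'.
xqbt → has 't' → Accepted.
zg → no 't' → Rejected.
jm → no 't' → Rejected.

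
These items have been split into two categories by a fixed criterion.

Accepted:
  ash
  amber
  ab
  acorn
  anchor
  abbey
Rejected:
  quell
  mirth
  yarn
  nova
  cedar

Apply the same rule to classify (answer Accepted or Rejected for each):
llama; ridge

The rule appears to be: starts with 'a'.
llama — starts with 'l', hence Rejected.
ridge — starts with 'r', hence Rejected.

Rejected, Rejected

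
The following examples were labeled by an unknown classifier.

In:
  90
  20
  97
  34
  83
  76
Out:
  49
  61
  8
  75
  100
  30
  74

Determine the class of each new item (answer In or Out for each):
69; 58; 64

In, Out, Out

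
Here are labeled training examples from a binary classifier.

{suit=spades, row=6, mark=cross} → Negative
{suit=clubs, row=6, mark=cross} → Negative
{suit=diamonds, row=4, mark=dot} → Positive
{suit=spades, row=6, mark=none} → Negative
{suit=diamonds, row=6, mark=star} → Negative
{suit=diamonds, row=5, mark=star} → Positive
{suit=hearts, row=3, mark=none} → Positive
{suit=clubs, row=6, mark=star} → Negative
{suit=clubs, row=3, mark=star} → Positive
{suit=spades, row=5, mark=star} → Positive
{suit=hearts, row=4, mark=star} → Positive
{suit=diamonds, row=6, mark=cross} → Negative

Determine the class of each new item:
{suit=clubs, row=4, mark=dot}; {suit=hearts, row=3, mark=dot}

Positive, Positive

A rule that fits every label: row ≤ 5 — true of each 'Positive' example, false of each 'Negative' one.
{suit=clubs, row=4, mark=dot}: row = 4, passes → Positive. {suit=hearts, row=3, mark=dot}: row = 3, passes → Positive.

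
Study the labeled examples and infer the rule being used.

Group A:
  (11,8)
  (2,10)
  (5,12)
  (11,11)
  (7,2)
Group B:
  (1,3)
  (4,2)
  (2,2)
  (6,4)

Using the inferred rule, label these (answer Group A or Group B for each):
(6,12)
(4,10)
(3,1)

Group A, Group A, Group B

One predicate separates the groups cleanly: max ≥ 7.
(6,12): max 12, satisfies this → Group A.
(4,10): max 10, satisfies this → Group A.
(3,1): max 3, does not satisfy this → Group B.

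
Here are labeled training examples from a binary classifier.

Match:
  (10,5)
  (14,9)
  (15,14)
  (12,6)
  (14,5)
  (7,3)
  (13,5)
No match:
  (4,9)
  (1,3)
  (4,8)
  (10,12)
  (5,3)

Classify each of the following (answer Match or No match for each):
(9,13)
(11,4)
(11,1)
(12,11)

No match, Match, Match, Match

Rule: first > second AND sum ≥ 10. This holds for each 'Match' example and fails for each 'No match' one.
(9,13): 9 < 13, 9+13 = 22 — fails the rule, so No match. (11,4): 11 > 4, 11+4 = 15 — matches, so Match. (11,1): 11 > 1, 11+1 = 12 — matches, so Match. (12,11): 12 > 11, 12+11 = 23 — matches, so Match.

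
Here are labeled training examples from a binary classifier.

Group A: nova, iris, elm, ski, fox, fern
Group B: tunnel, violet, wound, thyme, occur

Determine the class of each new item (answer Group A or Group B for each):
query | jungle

Group B, Group B

The distinguishing property — length ≤ 4 — holds for all the 'Group A' cases and none of the 'Group B' cases.
query → length 5 → Group B. jungle → length 6 → Group B.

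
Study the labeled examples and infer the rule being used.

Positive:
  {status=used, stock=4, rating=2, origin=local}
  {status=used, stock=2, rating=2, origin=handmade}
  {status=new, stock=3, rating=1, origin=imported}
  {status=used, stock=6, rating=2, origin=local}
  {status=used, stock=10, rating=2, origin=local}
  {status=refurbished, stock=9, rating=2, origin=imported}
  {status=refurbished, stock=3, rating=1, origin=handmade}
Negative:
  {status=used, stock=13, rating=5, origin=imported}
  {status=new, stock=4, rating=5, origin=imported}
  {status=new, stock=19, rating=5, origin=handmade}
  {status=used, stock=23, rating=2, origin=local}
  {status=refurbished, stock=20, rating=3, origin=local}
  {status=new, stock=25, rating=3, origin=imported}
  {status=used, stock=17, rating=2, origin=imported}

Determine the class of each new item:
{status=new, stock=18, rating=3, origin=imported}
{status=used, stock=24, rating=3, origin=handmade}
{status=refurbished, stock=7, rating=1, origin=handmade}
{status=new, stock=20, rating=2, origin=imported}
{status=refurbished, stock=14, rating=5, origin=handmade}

Negative, Negative, Positive, Negative, Negative

The pattern is that an item is 'Positive' exactly when: rating ≤ 2 AND stock ≤ 10.
{status=new, stock=18, rating=3, origin=imported} → rating = 3, stock = 18 → Negative.
{status=used, stock=24, rating=3, origin=handmade} → rating = 3, stock = 24 → Negative.
{status=refurbished, stock=7, rating=1, origin=handmade} → rating = 1, stock = 7 → Positive.
{status=new, stock=20, rating=2, origin=imported} → rating = 2, stock = 20 → Negative.
{status=refurbished, stock=14, rating=5, origin=handmade} → rating = 5, stock = 14 → Negative.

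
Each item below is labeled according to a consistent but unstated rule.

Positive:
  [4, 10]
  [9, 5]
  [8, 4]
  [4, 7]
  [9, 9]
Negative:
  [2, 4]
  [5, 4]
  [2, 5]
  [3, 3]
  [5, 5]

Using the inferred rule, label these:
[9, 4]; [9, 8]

Positive, Positive

The distinguishing property — sum ≥ 11 — holds for all the 'Positive' cases and none of the 'Negative' cases.
[9, 4]: 9+4 = 13 — passes, so Positive.
[9, 8]: 9+8 = 17 — passes, so Positive.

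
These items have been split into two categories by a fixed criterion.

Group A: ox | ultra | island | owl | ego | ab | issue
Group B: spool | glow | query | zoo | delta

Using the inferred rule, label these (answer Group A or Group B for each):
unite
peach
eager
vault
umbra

The distinguishing property — starts with a vowel — holds for all the 'Group A' cases and none of the 'Group B' cases.
unite: Group A (starts with 'u'). peach: Group B (starts with 'p'). eager: Group A (starts with 'e'). vault: Group B (starts with 'v'). umbra: Group A (starts with 'u').

Group A, Group B, Group A, Group B, Group A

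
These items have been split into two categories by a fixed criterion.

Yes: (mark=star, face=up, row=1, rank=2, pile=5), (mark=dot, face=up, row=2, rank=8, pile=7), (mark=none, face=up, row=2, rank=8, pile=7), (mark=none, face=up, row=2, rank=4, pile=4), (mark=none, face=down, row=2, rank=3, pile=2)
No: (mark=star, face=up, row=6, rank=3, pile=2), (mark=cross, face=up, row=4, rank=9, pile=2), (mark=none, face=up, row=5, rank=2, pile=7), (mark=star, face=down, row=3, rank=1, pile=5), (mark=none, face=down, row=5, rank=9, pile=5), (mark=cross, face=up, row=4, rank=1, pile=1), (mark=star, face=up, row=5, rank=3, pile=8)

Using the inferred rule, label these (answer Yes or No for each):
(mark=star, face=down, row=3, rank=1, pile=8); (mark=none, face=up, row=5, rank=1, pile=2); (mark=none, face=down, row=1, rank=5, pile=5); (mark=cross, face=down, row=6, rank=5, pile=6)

Rule: row ≤ 2. This holds for each 'Yes' example and fails for each 'No' one.
(mark=star, face=down, row=3, rank=1, pile=8) — row = 3, hence No. (mark=none, face=up, row=5, rank=1, pile=2) — row = 5, hence No. (mark=none, face=down, row=1, rank=5, pile=5) — row = 1, hence Yes. (mark=cross, face=down, row=6, rank=5, pile=6) — row = 6, hence No.

No, No, Yes, No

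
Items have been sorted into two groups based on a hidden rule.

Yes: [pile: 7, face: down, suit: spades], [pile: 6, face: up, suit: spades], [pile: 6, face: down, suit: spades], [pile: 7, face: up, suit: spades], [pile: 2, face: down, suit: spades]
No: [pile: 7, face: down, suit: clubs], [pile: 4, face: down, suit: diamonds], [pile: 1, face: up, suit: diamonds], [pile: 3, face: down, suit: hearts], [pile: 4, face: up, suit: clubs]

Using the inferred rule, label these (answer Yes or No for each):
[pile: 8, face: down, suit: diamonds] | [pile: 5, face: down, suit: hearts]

No, No

Looking at the examples, the only property every 'Yes' case has and every 'No' case lacks is: suit is spades.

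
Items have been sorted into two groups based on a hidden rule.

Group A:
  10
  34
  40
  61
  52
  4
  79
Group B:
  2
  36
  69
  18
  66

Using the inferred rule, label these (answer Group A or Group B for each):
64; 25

Group A, Group A

Looking at the examples, the only property every 'Group A' case has and every 'Group B' case lacks is: ≡ 1 (mod 3).
64 — 64 mod 3 = 1, hence Group A.
25 — 25 mod 3 = 1, hence Group A.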